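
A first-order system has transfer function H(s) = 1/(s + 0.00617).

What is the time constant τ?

For H(s) = 1/(s + 1/τ), the pole is at -1/τ = -0.00617, so τ = 1/0.00617 = 162.1 s.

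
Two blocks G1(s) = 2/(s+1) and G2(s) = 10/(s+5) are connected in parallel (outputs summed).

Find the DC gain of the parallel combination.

Parallel: G_eq = G1 + G2. DC gain = G1(0) + G2(0) = 2/1 + 10/5 = 2 + 2 = 4.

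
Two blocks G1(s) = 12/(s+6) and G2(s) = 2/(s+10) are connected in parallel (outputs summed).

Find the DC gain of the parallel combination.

Parallel: G_eq = G1 + G2. DC gain = G1(0) + G2(0) = 12/6 + 2/10 = 2 + 0.2 = 2.2.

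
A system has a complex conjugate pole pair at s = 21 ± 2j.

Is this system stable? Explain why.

Real part of poles is 21 (> 0, right half-plane). Unstable.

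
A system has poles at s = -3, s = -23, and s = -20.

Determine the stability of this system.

All poles are in the left half-plane. System is stable.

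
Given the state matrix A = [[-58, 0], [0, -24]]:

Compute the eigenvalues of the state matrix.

For diagonal matrix, eigenvalues are diagonal entries: λ₁ = -58, λ₂ = -24.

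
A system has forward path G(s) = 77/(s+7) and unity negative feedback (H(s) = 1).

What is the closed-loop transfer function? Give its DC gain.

T(s) = G/(1+GH) = [77/(s+7)] / [1 + 77/(s+7)] = 77/(s+7+77) = 77/(s+84). DC gain = 77/84 = 0.9167.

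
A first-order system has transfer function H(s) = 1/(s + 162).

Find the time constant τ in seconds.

For H(s) = 1/(s + 1/τ), the pole is at -1/τ = -162, so τ = 1/162 = 0.0062 s.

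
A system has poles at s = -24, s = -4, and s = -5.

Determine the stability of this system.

All poles are in the left half-plane. System is stable.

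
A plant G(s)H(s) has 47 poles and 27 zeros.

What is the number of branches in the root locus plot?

Root locus has n branches where n = number of poles = 47.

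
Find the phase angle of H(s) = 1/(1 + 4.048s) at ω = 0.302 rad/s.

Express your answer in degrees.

Phase = -arctan(ωτ) = -arctan(0.302 × 4.048) = -50.7°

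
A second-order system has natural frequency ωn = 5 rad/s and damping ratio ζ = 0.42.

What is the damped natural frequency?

ωd = ωn√(1 - ζ²) = 5√(1 - 0.42²) = 4.54 rad/s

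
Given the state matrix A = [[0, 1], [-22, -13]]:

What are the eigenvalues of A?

det(A - λI) = λ² - (-13)λ + 22 = (λ - (-2))(λ - (-11)). Eigenvalues: -2, -11.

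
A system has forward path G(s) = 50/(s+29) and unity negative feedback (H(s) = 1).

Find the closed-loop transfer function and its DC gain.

T(s) = G/(1+GH) = [50/(s+29)] / [1 + 50/(s+29)] = 50/(s+29+50) = 50/(s+79). DC gain = 50/79 = 0.6329.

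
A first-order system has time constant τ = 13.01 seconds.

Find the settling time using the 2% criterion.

For first-order system, 2% settling time ≈ 4τ = 4 × 13.01 = 52.04 s.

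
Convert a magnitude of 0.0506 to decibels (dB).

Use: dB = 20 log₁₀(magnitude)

dB = 20 log₁₀(0.0506) = -25.9 dB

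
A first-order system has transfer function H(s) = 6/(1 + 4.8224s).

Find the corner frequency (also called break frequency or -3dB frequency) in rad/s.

Corner frequency = 1/τ = 1/4.8224 = 0.207 rad/s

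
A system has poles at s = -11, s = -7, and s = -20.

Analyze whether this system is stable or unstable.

All poles are in the left half-plane. System is stable.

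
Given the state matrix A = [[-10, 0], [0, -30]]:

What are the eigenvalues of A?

For diagonal matrix, eigenvalues are diagonal entries: λ₁ = -10, λ₂ = -30.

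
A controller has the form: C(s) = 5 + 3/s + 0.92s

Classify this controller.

This is a Proportional-Integral-Derivative (PID) controller.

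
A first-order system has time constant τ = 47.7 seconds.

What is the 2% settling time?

For first-order system, 2% settling time ≈ 4τ = 4 × 47.7 = 190.8 s.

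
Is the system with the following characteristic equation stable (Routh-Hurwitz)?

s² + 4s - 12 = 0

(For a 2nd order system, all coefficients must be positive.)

Coefficients: 1, 4, -12. c=-12 not positive, so system is unstable.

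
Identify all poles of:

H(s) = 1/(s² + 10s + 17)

Discriminant = 10² - 4×1×17 = 100 - 68 = 32 > 0, so two distinct real poles. Using quadratic formula: s = (-10 ± √32)/(2×1) = (-10 ± √32)/2, with √32 ≈ 5.6569. s₁ ≈ -2.1716, s₂ ≈ -7.8284. Poles: s₁ = -2.1716, s₂ = -7.8284.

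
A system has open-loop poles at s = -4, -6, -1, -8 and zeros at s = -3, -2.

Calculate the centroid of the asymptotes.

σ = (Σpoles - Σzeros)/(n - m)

σ = (Σpoles - Σzeros)/(n - m) = (-19 - (-5))/(4 - 2) = -14/2 = -7.0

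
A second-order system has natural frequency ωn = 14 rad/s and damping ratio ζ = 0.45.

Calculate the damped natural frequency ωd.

ωd = ωn√(1 - ζ²) = 14√(1 - 0.45²) = 12.5 rad/s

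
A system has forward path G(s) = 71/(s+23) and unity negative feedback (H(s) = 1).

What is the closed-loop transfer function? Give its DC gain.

T(s) = G/(1+GH) = [71/(s+23)] / [1 + 71/(s+23)] = 71/(s+23+71) = 71/(s+94). DC gain = 71/94 = 0.7553.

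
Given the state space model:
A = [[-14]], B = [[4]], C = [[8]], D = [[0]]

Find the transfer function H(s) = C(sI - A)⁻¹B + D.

(sI - A)⁻¹ = 1/(s + 14). H(s) = 8 × 4/(s + 14) + 0 = 32/(s + 14).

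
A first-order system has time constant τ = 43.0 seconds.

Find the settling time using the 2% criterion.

For first-order system, 2% settling time ≈ 4τ = 4 × 43.0 = 172.0 s.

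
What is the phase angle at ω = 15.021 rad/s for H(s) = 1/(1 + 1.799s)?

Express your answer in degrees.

Phase = -arctan(ωτ) = -arctan(15.021 × 1.799) = -87.9°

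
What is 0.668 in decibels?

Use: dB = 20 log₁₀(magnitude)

dB = 20 log₁₀(0.668) = -3.5 dB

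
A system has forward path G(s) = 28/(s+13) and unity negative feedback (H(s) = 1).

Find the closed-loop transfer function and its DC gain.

T(s) = G/(1+GH) = [28/(s+13)] / [1 + 28/(s+13)] = 28/(s+13+28) = 28/(s+41). DC gain = 28/41 = 0.6829.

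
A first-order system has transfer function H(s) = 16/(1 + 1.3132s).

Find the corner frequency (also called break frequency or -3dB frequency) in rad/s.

Corner frequency = 1/τ = 1/1.3132 = 0.761 rad/s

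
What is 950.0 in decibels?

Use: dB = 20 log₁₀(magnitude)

dB = 20 log₁₀(950.0) = 59.6 dB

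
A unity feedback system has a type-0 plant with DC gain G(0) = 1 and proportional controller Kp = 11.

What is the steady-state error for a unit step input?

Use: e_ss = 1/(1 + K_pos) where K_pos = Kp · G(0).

K_pos = Kp · G(0) = 11 × 1 = 11. e_ss = 1/(1 + 11) = 0.0833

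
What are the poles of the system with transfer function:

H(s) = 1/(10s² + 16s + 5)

Discriminant = 16² - 4×10×5 = 256 - 200 = 56 > 0, so two distinct real poles. Using quadratic formula: s = (-16 ± √56)/(2×10) = (-16 ± √56)/20, with √56 ≈ 7.4833. s₁ ≈ -0.4258, s₂ ≈ -1.1742. Poles: s₁ = -0.4258, s₂ = -1.1742.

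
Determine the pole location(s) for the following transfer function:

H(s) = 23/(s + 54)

Pole is where denominator = 0: s + 54 = 0, so s = -54.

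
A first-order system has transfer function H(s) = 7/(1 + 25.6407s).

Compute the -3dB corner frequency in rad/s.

Corner frequency = 1/τ = 1/25.6407 = 0.039 rad/s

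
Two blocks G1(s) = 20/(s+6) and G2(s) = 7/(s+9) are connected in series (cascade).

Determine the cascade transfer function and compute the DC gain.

Series: multiply transfer functions. G_eq = 20/(s+6) × 7/(s+9) = 140/((s+6)(s+9)). DC gain = 140/(6×9) = 2.5926.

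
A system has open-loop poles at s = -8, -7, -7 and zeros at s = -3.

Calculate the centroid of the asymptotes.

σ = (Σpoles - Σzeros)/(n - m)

σ = (Σpoles - Σzeros)/(n - m) = (-22 - (-3))/(3 - 1) = -19/2 = -9.5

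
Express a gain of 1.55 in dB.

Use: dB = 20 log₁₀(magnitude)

dB = 20 log₁₀(1.55) = 3.8 dB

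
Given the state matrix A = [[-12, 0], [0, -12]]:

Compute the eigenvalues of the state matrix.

For diagonal matrix, eigenvalues are diagonal entries: λ₁ = -12, λ₂ = -12.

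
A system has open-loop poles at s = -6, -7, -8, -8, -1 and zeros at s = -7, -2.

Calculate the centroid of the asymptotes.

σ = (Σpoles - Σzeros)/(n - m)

σ = (Σpoles - Σzeros)/(n - m) = (-30 - (-9))/(5 - 2) = -21/3 = -7.0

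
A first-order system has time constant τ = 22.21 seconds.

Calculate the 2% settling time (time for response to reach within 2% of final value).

For first-order system, 2% settling time ≈ 4τ = 4 × 22.21 = 88.84 s.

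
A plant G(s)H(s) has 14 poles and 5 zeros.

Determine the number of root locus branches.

Root locus has n branches where n = number of poles = 14.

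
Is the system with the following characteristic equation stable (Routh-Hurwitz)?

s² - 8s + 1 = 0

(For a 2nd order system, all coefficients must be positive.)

Coefficients: 1, -8, 1. b=-8 not positive, so system is unstable.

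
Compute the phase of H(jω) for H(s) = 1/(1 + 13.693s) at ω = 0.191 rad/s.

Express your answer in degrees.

Phase = -arctan(ωτ) = -arctan(0.191 × 13.693) = -69.1°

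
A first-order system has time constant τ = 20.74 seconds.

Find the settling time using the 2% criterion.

For first-order system, 2% settling time ≈ 4τ = 4 × 20.74 = 82.96 s.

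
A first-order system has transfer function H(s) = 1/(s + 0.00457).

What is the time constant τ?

For H(s) = 1/(s + 1/τ), the pole is at -1/τ = -0.00457, so τ = 1/0.00457 = 218.8 s.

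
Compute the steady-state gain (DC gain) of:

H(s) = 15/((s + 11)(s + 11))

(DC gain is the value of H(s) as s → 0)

DC gain = H(0) = 15/(11 × 11) = 15/121 = 0.1240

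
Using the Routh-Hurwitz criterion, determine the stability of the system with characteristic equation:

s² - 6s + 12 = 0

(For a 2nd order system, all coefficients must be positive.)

Coefficients: 1, -6, 12. b=-6 not positive, so system is unstable.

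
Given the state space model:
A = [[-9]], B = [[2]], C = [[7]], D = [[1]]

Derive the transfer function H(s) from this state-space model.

(sI - A)⁻¹ = 1/(s + 9). H(s) = 7×2/(s + 9) + 1 = (s + 23)/(s + 9).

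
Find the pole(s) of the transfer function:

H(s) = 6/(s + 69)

Pole is where denominator = 0: s + 69 = 0, so s = -69.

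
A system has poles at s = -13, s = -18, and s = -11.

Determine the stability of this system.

All poles are in the left half-plane. System is stable.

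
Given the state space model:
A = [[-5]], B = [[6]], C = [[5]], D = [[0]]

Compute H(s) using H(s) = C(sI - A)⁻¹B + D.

(sI - A)⁻¹ = 1/(s + 5). H(s) = 5 × 6/(s + 5) + 0 = 30/(s + 5).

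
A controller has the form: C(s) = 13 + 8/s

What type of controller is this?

This is a Proportional-Integral (PI) controller.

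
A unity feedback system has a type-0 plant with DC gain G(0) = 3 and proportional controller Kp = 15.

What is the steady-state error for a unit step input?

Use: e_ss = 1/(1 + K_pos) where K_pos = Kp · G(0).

K_pos = Kp · G(0) = 15 × 3 = 45. e_ss = 1/(1 + 45) = 0.0217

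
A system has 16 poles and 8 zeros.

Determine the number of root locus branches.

Root locus has n branches where n = number of poles = 16.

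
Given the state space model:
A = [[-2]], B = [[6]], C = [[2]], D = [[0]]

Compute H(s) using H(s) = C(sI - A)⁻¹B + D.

(sI - A)⁻¹ = 1/(s + 2). H(s) = 2 × 6/(s + 2) + 0 = 12/(s + 2).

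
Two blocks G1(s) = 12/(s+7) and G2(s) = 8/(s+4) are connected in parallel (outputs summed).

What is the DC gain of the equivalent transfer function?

Parallel: G_eq = G1 + G2. DC gain = G1(0) + G2(0) = 12/7 + 8/4 = 1.7143 + 2 = 3.7143.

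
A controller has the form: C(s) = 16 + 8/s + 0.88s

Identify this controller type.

This is a Proportional-Integral-Derivative (PID) controller.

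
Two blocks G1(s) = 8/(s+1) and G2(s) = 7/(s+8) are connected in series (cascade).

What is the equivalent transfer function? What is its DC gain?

Series: multiply transfer functions. G_eq = 8/(s+1) × 7/(s+8) = 56/((s+1)(s+8)). DC gain = 56/(1×8) = 7.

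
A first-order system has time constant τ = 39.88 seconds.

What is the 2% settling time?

For first-order system, 2% settling time ≈ 4τ = 4 × 39.88 = 159.52 s.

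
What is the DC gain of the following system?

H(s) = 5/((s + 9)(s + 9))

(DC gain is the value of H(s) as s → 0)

DC gain = H(0) = 5/(9 × 9) = 5/81 = 0.0617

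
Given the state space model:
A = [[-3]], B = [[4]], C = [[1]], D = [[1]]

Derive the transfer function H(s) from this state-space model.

(sI - A)⁻¹ = 1/(s + 3). H(s) = 1×4/(s + 3) + 1 = (s + 7)/(s + 3).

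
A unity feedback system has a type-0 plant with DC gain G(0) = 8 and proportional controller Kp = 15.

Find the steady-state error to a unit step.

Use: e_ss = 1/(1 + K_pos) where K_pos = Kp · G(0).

K_pos = Kp · G(0) = 15 × 8 = 120. e_ss = 1/(1 + 120) = 0.0083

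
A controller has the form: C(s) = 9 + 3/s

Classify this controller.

This is a Proportional-Integral (PI) controller.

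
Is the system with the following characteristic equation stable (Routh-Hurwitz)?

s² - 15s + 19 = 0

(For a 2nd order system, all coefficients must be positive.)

Coefficients: 1, -15, 19. b=-15 not positive, so system is unstable.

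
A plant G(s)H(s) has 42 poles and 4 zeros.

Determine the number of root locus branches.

Root locus has n branches where n = number of poles = 42.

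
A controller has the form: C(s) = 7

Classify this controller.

This is a Proportional (P) controller.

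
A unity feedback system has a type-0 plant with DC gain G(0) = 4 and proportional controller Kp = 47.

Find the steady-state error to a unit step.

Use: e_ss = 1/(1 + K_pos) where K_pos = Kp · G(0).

K_pos = Kp · G(0) = 47 × 4 = 188. e_ss = 1/(1 + 188) = 0.0053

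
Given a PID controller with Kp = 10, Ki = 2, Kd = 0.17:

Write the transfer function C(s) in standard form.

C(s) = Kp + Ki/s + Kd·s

Substituting values: C(s) = 10 + 2/s + 0.17s = (0.17s² + 10s + 2)/s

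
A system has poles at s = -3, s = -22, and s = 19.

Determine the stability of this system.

Pole(s) at s = 19 are not in the left half-plane. System is unstable.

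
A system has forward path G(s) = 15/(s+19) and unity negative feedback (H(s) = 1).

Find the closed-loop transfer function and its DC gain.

T(s) = G/(1+GH) = [15/(s+19)] / [1 + 15/(s+19)] = 15/(s+19+15) = 15/(s+34). DC gain = 15/34 = 0.4412.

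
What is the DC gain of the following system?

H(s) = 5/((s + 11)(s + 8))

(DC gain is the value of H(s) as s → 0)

DC gain = H(0) = 5/(11 × 8) = 5/88 = 0.0568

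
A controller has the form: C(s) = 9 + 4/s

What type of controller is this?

This is a Proportional-Integral (PI) controller.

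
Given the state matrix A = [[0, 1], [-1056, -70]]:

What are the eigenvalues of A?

det(A - λI) = λ² - (-70)λ + 1056 = (λ - (-22))(λ - (-48)). Eigenvalues: -22, -48.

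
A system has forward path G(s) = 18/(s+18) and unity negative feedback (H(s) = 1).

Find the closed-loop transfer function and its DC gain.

T(s) = G/(1+GH) = [18/(s+18)] / [1 + 18/(s+18)] = 18/(s+18+18) = 18/(s+36). DC gain = 18/36 = 0.5.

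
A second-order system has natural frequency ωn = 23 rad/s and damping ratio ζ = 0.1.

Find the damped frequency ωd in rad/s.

ωd = ωn√(1 - ζ²) = 23√(1 - 0.1²) = 22.88 rad/s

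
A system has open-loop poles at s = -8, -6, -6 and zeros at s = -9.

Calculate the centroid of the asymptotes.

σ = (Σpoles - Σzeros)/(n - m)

σ = (Σpoles - Σzeros)/(n - m) = (-20 - (-9))/(3 - 1) = -11/2 = -5.5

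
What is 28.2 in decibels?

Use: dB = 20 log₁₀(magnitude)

dB = 20 log₁₀(28.2) = 29.0 dB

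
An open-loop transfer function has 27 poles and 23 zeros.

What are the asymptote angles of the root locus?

n - m = 27 - 23 = 4. Angles: θk = (2k + 1)·180°/4 = 45°, 135°, 225°, 315°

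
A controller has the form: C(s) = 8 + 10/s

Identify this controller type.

This is a Proportional-Integral (PI) controller.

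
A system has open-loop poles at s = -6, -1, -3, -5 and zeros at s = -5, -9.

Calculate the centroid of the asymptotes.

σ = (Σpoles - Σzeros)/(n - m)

σ = (Σpoles - Σzeros)/(n - m) = (-15 - (-14))/(4 - 2) = -1/2 = -0.5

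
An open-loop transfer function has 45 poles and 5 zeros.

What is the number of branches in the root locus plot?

Root locus has n branches where n = number of poles = 45.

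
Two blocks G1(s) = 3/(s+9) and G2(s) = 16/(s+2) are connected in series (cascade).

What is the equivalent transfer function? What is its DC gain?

Series: multiply transfer functions. G_eq = 3/(s+9) × 16/(s+2) = 48/((s+9)(s+2)). DC gain = 48/(9×2) = 2.6667.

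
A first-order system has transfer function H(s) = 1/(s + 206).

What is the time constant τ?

For H(s) = 1/(s + 1/τ), the pole is at -1/τ = -206, so τ = 1/206 = 0.0049 s.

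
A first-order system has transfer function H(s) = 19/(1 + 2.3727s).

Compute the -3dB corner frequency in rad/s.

Corner frequency = 1/τ = 1/2.3727 = 0.421 rad/s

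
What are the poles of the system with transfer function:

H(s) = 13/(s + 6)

Pole is where denominator = 0: s + 6 = 0, so s = -6.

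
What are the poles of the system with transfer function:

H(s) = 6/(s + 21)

Pole is where denominator = 0: s + 21 = 0, so s = -21.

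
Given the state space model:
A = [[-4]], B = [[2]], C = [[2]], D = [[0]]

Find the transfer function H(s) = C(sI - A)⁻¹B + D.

(sI - A)⁻¹ = 1/(s + 4). H(s) = 2 × 2/(s + 4) + 0 = 4/(s + 4).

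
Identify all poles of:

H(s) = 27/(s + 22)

Pole is where denominator = 0: s + 22 = 0, so s = -22.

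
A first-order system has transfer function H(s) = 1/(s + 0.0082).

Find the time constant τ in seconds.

For H(s) = 1/(s + 1/τ), the pole is at -1/τ = -0.0082, so τ = 1/0.0082 = 122 s.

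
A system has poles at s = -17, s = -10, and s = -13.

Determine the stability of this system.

All poles are in the left half-plane. System is stable.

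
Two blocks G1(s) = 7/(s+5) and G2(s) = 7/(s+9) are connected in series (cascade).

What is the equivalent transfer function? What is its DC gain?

Series: multiply transfer functions. G_eq = 7/(s+5) × 7/(s+9) = 49/((s+5)(s+9)). DC gain = 49/(5×9) = 1.0889.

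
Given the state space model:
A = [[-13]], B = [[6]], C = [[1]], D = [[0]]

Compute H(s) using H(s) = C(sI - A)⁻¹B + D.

(sI - A)⁻¹ = 1/(s + 13). H(s) = 1 × 6/(s + 13) + 0 = 6/(s + 13).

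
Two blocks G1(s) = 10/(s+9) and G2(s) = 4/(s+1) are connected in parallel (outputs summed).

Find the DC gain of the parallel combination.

Parallel: G_eq = G1 + G2. DC gain = G1(0) + G2(0) = 10/9 + 4/1 = 1.1111 + 4 = 5.1111.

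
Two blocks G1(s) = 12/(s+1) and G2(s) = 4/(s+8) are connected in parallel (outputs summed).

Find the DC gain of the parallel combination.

Parallel: G_eq = G1 + G2. DC gain = G1(0) + G2(0) = 12/1 + 4/8 = 12 + 0.5 = 12.5.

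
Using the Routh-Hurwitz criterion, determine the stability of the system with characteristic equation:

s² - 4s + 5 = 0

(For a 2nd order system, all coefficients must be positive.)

Coefficients: 1, -4, 5. b=-4 not positive, so system is unstable.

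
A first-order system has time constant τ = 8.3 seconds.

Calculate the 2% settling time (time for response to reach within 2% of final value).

For first-order system, 2% settling time ≈ 4τ = 4 × 8.3 = 33.2 s.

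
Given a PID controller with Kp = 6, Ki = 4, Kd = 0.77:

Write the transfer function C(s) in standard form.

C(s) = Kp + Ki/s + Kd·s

Substituting values: C(s) = 6 + 4/s + 0.77s = (0.77s² + 6s + 4)/s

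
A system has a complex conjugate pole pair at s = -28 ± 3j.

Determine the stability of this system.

Real part of poles is -28 (< 0, left half-plane). Stable.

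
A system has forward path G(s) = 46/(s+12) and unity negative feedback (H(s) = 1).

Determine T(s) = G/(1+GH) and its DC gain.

T(s) = G/(1+GH) = [46/(s+12)] / [1 + 46/(s+12)] = 46/(s+12+46) = 46/(s+58). DC gain = 46/58 = 0.7931.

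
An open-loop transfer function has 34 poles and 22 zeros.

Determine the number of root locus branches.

Root locus has n branches where n = number of poles = 34.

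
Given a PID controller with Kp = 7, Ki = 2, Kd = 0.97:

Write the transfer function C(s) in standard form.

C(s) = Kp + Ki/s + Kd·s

Substituting values: C(s) = 7 + 2/s + 0.97s = (0.97s² + 7s + 2)/s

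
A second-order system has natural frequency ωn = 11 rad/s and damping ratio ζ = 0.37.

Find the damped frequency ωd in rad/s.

ωd = ωn√(1 - ζ²) = 11√(1 - 0.37²) = 10.22 rad/s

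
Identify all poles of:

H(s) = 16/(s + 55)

Pole is where denominator = 0: s + 55 = 0, so s = -55.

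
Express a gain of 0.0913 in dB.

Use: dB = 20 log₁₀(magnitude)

dB = 20 log₁₀(0.0913) = -20.8 dB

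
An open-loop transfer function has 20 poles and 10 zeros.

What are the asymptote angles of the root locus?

n - m = 20 - 10 = 10. Angles: θk = (2k + 1)·180°/10 = 18°, 54°, 90°, 126°, 162°, 198°, 234°, 270°, 306°, 342°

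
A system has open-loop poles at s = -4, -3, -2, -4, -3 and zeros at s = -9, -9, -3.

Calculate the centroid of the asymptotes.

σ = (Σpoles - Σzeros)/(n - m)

σ = (Σpoles - Σzeros)/(n - m) = (-16 - (-21))/(5 - 3) = 5/2 = 2.5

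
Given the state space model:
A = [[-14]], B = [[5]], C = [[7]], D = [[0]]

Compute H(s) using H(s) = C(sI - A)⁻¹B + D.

(sI - A)⁻¹ = 1/(s + 14). H(s) = 7 × 5/(s + 14) + 0 = 35/(s + 14).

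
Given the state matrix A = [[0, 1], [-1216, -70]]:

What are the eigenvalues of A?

det(A - λI) = λ² - (-70)λ + 1216 = (λ - (-38))(λ - (-32)). Eigenvalues: -38, -32.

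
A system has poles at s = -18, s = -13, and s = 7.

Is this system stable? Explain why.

Pole(s) at s = 7 are not in the left half-plane. System is unstable.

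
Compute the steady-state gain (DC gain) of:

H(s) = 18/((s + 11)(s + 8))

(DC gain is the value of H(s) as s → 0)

DC gain = H(0) = 18/(11 × 8) = 18/88 = 0.2045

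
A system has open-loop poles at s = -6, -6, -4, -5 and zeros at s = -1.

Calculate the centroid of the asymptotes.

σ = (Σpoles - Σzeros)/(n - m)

σ = (Σpoles - Σzeros)/(n - m) = (-21 - (-1))/(4 - 1) = -20/3 = -6.67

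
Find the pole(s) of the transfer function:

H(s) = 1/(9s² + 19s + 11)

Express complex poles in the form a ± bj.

Discriminant = 19² - 4×9×11 = 361 - 396 = -35 < 0, so the poles are a complex conjugate pair s = (-19 ± j√35)/(2×9). Real part = -19/(2×9) = -19/18 ≈ -1.0556; imaginary part = ±√35/(2×9) ≈ 0.3287. Poles: s = -1.0556 ± 0.3287j.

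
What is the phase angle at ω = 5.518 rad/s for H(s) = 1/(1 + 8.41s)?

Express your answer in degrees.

Phase = -arctan(ωτ) = -arctan(5.518 × 8.41) = -88.8°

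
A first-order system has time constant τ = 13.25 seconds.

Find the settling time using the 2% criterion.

For first-order system, 2% settling time ≈ 4τ = 4 × 13.25 = 53.0 s.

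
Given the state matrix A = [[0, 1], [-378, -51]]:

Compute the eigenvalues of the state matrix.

det(A - λI) = λ² - (-51)λ + 378 = (λ - (-42))(λ - (-9)). Eigenvalues: -42, -9.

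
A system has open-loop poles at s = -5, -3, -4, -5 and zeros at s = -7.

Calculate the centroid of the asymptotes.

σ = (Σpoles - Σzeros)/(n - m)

σ = (Σpoles - Σzeros)/(n - m) = (-17 - (-7))/(4 - 1) = -10/3 = -3.33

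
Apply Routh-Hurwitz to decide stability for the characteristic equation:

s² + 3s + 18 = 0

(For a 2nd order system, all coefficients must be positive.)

Coefficients: 1, 3, 18. All positive, so system is stable.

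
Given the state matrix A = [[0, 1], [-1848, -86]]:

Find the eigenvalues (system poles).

det(A - λI) = λ² - (-86)λ + 1848 = (λ - (-44))(λ - (-42)). Eigenvalues: -44, -42.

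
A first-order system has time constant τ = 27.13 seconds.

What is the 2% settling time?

For first-order system, 2% settling time ≈ 4τ = 4 × 27.13 = 108.52 s.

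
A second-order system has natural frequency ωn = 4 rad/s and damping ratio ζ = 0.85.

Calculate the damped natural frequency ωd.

ωd = ωn√(1 - ζ²) = 4√(1 - 0.85²) = 2.11 rad/s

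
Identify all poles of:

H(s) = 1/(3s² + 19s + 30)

Discriminant = 19² - 4×3×30 = 361 - 360 = 1 > 0, so two distinct real poles. Using quadratic formula: s = (-19 ± √1)/(2×3) = (-19 ± √1)/6, with √1 = 1. s₁ = -18/6 = -3, s₂ = -20/6 ≈ -3.3333. Poles: s₁ = -3, s₂ = -3.3333.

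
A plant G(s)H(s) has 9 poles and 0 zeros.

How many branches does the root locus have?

Root locus has n branches where n = number of poles = 9.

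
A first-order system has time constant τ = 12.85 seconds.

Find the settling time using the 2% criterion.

For first-order system, 2% settling time ≈ 4τ = 4 × 12.85 = 51.4 s.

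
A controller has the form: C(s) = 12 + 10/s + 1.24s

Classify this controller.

This is a Proportional-Integral-Derivative (PID) controller.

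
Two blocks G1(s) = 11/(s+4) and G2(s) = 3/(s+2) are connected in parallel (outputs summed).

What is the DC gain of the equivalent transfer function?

Parallel: G_eq = G1 + G2. DC gain = G1(0) + G2(0) = 11/4 + 3/2 = 2.75 + 1.5 = 4.25.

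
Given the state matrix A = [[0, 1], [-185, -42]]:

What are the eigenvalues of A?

det(A - λI) = λ² - (-42)λ + 185 = (λ - (-5))(λ - (-37)). Eigenvalues: -5, -37.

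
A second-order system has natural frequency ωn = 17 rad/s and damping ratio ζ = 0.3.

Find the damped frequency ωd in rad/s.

ωd = ωn√(1 - ζ²) = 17√(1 - 0.3²) = 16.22 rad/s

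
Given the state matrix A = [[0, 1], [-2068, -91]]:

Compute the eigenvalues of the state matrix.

det(A - λI) = λ² - (-91)λ + 2068 = (λ - (-44))(λ - (-47)). Eigenvalues: -44, -47.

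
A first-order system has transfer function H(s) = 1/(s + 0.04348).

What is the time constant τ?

For H(s) = 1/(s + 1/τ), the pole is at -1/τ = -0.04348, so τ = 1/0.04348 = 23 s.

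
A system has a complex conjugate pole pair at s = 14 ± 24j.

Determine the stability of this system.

Real part of poles is 14 (> 0, right half-plane). Unstable.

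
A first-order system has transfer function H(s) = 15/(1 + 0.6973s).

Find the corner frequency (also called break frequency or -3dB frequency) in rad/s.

Corner frequency = 1/τ = 1/0.6973 = 1.434 rad/s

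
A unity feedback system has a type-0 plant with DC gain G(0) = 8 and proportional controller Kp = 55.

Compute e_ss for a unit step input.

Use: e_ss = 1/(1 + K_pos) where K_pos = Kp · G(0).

K_pos = Kp · G(0) = 55 × 8 = 440. e_ss = 1/(1 + 440) = 0.0023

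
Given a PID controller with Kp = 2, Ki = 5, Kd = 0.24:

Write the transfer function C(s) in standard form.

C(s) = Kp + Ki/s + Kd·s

Substituting values: C(s) = 2 + 5/s + 0.24s = (0.24s² + 2s + 5)/s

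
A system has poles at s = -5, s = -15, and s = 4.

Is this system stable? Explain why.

Pole(s) at s = 4 are not in the left half-plane. System is unstable.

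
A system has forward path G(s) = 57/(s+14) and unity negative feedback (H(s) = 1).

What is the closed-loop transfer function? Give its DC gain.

T(s) = G/(1+GH) = [57/(s+14)] / [1 + 57/(s+14)] = 57/(s+14+57) = 57/(s+71). DC gain = 57/71 = 0.8028.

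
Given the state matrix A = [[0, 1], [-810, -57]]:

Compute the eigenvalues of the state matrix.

det(A - λI) = λ² - (-57)λ + 810 = (λ - (-27))(λ - (-30)). Eigenvalues: -27, -30.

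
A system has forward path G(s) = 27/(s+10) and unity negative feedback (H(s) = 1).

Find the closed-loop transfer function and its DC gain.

T(s) = G/(1+GH) = [27/(s+10)] / [1 + 27/(s+10)] = 27/(s+10+27) = 27/(s+37). DC gain = 27/37 = 0.7297.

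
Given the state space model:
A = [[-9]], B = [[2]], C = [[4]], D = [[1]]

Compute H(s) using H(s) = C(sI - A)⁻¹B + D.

(sI - A)⁻¹ = 1/(s + 9). H(s) = 4×2/(s + 9) + 1 = (s + 17)/(s + 9).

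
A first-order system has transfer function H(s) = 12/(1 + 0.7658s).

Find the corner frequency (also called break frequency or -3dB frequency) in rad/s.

Corner frequency = 1/τ = 1/0.7658 = 1.306 rad/s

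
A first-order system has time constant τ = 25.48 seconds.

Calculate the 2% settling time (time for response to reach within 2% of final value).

For first-order system, 2% settling time ≈ 4τ = 4 × 25.48 = 101.92 s.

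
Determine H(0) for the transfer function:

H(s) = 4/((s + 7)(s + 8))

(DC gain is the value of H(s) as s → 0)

DC gain = H(0) = 4/(7 × 8) = 4/56 = 0.0714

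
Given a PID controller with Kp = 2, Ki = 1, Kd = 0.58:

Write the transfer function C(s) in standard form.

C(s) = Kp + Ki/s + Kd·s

Substituting values: C(s) = 2 + 1/s + 0.58s = (0.58s² + 2s + 1)/s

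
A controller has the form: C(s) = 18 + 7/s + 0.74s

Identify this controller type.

This is a Proportional-Integral-Derivative (PID) controller.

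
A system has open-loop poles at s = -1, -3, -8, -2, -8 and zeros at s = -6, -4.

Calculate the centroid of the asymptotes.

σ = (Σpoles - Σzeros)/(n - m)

σ = (Σpoles - Σzeros)/(n - m) = (-22 - (-10))/(5 - 2) = -12/3 = -4.0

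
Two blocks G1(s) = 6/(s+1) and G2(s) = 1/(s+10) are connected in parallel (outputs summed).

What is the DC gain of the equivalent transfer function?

Parallel: G_eq = G1 + G2. DC gain = G1(0) + G2(0) = 6/1 + 1/10 = 6 + 0.1 = 6.1.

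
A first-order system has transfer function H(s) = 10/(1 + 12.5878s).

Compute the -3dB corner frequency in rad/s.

Corner frequency = 1/τ = 1/12.5878 = 0.079 rad/s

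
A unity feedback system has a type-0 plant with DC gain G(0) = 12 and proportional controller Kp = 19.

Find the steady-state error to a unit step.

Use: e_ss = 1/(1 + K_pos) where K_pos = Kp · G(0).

K_pos = Kp · G(0) = 19 × 12 = 228. e_ss = 1/(1 + 228) = 0.0044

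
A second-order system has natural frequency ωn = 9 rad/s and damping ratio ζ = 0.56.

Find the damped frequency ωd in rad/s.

ωd = ωn√(1 - ζ²) = 9√(1 - 0.56²) = 7.46 rad/s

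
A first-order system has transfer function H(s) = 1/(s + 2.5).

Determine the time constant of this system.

For H(s) = 1/(s + 1/τ), the pole is at -1/τ = -2.5, so τ = 1/2.5 = 0.4 s.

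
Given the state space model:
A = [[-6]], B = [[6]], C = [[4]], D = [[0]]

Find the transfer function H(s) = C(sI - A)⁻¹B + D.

(sI - A)⁻¹ = 1/(s + 6). H(s) = 4 × 6/(s + 6) + 0 = 24/(s + 6).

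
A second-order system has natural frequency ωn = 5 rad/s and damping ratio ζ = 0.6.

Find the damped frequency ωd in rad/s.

ωd = ωn√(1 - ζ²) = 5√(1 - 0.6²) = 4.0 rad/s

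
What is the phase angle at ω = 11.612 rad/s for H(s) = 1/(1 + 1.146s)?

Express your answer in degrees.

Phase = -arctan(ωτ) = -arctan(11.612 × 1.146) = -85.7°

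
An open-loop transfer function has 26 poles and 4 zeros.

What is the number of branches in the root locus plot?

Root locus has n branches where n = number of poles = 26.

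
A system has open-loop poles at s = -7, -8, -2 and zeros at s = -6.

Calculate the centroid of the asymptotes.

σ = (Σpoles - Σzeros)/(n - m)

σ = (Σpoles - Σzeros)/(n - m) = (-17 - (-6))/(3 - 1) = -11/2 = -5.5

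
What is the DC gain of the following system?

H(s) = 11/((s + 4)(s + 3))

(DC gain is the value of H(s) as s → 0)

DC gain = H(0) = 11/(4 × 3) = 11/12 = 0.9167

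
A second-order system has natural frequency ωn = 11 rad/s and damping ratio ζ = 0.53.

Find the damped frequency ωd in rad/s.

ωd = ωn√(1 - ζ²) = 11√(1 - 0.53²) = 9.33 rad/s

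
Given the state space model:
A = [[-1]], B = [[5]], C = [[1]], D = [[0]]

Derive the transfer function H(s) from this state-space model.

(sI - A)⁻¹ = 1/(s + 1). H(s) = 1 × 5/(s + 1) + 0 = 5/(s + 1).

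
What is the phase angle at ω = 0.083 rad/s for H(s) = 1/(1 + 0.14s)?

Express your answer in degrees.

Phase = -arctan(ωτ) = -arctan(0.083 × 0.14) = -0.7°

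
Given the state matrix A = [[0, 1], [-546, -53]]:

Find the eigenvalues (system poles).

det(A - λI) = λ² - (-53)λ + 546 = (λ - (-39))(λ - (-14)). Eigenvalues: -39, -14.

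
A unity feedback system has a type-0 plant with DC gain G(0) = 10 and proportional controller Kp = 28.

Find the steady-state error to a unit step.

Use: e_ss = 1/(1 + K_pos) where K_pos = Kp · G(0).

K_pos = Kp · G(0) = 28 × 10 = 280. e_ss = 1/(1 + 280) = 0.0036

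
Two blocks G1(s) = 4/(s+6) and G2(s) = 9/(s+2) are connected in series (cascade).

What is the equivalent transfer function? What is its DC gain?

Series: multiply transfer functions. G_eq = 4/(s+6) × 9/(s+2) = 36/((s+6)(s+2)). DC gain = 36/(6×2) = 3.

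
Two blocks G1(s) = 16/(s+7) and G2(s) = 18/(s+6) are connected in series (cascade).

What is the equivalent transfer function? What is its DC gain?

Series: multiply transfer functions. G_eq = 16/(s+7) × 18/(s+6) = 288/((s+7)(s+6)). DC gain = 288/(7×6) = 6.8571.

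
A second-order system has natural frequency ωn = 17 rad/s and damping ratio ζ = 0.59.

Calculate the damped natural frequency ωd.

ωd = ωn√(1 - ζ²) = 17√(1 - 0.59²) = 13.73 rad/s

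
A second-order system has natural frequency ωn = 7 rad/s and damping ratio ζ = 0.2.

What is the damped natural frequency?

ωd = ωn√(1 - ζ²) = 7√(1 - 0.2²) = 6.86 rad/s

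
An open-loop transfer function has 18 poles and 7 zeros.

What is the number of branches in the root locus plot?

Root locus has n branches where n = number of poles = 18.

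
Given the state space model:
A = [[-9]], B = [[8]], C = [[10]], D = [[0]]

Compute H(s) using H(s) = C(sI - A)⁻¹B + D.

(sI - A)⁻¹ = 1/(s + 9). H(s) = 10 × 8/(s + 9) + 0 = 80/(s + 9).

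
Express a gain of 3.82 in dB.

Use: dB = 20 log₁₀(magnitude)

dB = 20 log₁₀(3.82) = 11.6 dB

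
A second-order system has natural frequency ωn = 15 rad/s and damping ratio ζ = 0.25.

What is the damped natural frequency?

ωd = ωn√(1 - ζ²) = 15√(1 - 0.25²) = 14.52 rad/s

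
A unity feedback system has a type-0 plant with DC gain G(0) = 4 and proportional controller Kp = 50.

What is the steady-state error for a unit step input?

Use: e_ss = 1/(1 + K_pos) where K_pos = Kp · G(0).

K_pos = Kp · G(0) = 50 × 4 = 200. e_ss = 1/(1 + 200) = 0.0050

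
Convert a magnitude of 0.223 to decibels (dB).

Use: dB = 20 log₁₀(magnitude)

dB = 20 log₁₀(0.223) = -13.0 dB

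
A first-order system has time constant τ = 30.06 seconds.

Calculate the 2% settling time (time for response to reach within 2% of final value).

For first-order system, 2% settling time ≈ 4τ = 4 × 30.06 = 120.24 s.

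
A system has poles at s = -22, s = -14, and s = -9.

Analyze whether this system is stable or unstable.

All poles are in the left half-plane. System is stable.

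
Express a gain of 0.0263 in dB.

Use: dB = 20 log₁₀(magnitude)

dB = 20 log₁₀(0.0263) = -31.6 dB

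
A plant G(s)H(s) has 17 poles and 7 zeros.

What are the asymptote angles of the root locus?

n - m = 17 - 7 = 10. Angles: θk = (2k + 1)·180°/10 = 18°, 54°, 90°, 126°, 162°, 198°, 234°, 270°, 306°, 342°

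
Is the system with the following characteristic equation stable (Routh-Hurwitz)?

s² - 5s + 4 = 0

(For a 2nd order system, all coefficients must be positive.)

Coefficients: 1, -5, 4. b=-5 not positive, so system is unstable.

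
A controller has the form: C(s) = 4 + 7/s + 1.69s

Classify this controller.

This is a Proportional-Integral-Derivative (PID) controller.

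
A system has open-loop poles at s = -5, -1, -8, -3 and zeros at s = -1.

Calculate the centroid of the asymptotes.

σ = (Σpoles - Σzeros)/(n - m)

σ = (Σpoles - Σzeros)/(n - m) = (-17 - (-1))/(4 - 1) = -16/3 = -5.33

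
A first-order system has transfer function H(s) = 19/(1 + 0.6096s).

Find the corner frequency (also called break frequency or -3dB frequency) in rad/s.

Corner frequency = 1/τ = 1/0.6096 = 1.64 rad/s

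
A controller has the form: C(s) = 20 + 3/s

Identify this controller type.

This is a Proportional-Integral (PI) controller.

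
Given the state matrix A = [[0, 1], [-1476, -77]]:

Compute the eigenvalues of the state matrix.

det(A - λI) = λ² - (-77)λ + 1476 = (λ - (-36))(λ - (-41)). Eigenvalues: -36, -41.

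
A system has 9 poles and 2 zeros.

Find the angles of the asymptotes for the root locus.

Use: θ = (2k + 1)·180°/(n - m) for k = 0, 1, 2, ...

n - m = 9 - 2 = 7. Angles: θk = (2k + 1)·180°/7 = 25.71°, 77.14°, 128.57°, 180°, 231.43°, 282.86°, 334.29°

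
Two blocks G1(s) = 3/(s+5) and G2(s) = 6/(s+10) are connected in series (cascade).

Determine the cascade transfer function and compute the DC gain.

Series: multiply transfer functions. G_eq = 3/(s+5) × 6/(s+10) = 18/((s+5)(s+10)). DC gain = 18/(5×10) = 0.36.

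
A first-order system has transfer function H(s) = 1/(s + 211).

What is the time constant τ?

For H(s) = 1/(s + 1/τ), the pole is at -1/τ = -211, so τ = 1/211 = 0.0047 s.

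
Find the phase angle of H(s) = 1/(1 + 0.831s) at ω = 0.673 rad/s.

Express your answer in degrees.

Phase = -arctan(ωτ) = -arctan(0.673 × 0.831) = -29.2°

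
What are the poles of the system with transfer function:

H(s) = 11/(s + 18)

Pole is where denominator = 0: s + 18 = 0, so s = -18.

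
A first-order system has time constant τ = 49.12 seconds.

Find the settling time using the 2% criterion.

For first-order system, 2% settling time ≈ 4τ = 4 × 49.12 = 196.48 s.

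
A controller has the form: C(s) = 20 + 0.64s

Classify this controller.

This is a Proportional-Derivative (PD) controller.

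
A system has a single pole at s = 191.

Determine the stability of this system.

Pole at s = 191 is in the right half-plane. Unstable.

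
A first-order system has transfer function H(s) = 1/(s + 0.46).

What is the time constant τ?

For H(s) = 1/(s + 1/τ), the pole is at -1/τ = -0.46, so τ = 1/0.46 = 2.1739 s.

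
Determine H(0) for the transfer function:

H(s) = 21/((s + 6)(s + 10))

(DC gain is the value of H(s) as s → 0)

DC gain = H(0) = 21/(6 × 10) = 21/60 = 0.35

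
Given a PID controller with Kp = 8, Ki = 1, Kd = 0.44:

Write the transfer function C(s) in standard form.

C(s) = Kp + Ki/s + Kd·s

Substituting values: C(s) = 8 + 1/s + 0.44s = (0.44s² + 8s + 1)/s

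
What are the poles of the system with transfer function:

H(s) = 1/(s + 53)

Pole is where denominator = 0: s + 53 = 0, so s = -53.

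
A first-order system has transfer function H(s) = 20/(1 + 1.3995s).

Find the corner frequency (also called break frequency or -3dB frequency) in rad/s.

Corner frequency = 1/τ = 1/1.3995 = 0.715 rad/s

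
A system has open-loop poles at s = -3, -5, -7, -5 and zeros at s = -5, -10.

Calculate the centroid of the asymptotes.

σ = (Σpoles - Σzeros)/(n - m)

σ = (Σpoles - Σzeros)/(n - m) = (-20 - (-15))/(4 - 2) = -5/2 = -2.5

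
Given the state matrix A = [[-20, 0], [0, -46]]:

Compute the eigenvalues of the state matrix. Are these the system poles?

For diagonal matrix, eigenvalues are diagonal entries: λ₁ = -20, λ₂ = -46. Eigenvalues of A = system poles.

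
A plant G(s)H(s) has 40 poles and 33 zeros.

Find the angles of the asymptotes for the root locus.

n - m = 40 - 33 = 7. Angles: θk = (2k + 1)·180°/7 = 25.71°, 77.14°, 128.57°, 180°, 231.43°, 282.86°, 334.29°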